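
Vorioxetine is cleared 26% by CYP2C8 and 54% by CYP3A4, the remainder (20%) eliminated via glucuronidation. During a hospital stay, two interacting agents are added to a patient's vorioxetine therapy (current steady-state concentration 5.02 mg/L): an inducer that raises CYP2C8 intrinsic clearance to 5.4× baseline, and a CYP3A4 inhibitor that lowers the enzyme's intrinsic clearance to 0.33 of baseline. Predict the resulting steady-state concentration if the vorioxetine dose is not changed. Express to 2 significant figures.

The CYP2C8 pathway (26% of clearance) rises to 5.4× activity: 0.26 × 5.4 = 1.404.
The CYP3A4 pathway (54% of clearance) is reduced to 0.33× activity: 0.54 × 0.33 = 0.1782.
The remaining 20% of clearance is unaffected.
Relative clearance = 1.404 + 0.1782 + 0.2 = 1.7822.
Dividing the baseline by the relative clearance: 5.02 / 1.7822 = 2.8 mg/L.

2.8 mg/L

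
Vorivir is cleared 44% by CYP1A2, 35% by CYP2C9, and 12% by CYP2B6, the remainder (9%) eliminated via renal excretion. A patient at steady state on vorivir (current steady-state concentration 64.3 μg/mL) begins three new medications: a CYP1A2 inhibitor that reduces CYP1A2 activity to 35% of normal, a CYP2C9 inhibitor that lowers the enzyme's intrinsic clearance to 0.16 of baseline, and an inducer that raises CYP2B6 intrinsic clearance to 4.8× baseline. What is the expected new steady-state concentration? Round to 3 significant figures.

73.4 μg/mL

CYP1A2: 0.44 × 0.35 = 0.154
CYP2C9: 0.35 × 0.16 = 0.056
CYP2B6: 0.12 × 4.8 = 0.576
Other: 0.09 (unchanged)
CL_new/CL_old = 0.154 + 0.056 + 0.576 + 0.09 = 0.876.
Steady-state concentration ∝ 1/CL: new value = 64.3 / 0.876 = 73.4 μg/mL.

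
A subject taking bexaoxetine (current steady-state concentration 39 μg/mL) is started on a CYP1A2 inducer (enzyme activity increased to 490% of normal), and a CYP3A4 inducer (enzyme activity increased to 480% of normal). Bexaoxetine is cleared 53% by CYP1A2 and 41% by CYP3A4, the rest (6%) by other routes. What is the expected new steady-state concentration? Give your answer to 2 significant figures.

8.4 μg/mL

CYP1A2: 0.53 × 4.9 = 2.597
CYP3A4: 0.41 × 4.8 = 1.968
Other: 0.06 (unchanged)
CL_new/CL_old = 2.597 + 1.968 + 0.06 = 4.625.
New steady-state concentration = 39 / 4.625 = 8.4 μg/mL (concentration scales inversely with clearance).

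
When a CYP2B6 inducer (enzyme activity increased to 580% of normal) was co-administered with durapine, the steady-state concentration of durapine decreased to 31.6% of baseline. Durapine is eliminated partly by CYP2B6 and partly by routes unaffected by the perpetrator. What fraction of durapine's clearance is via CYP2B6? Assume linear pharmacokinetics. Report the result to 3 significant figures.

Write x for the fraction cleared via CYP2B6. The observed steady-state concentration change means clearance rose to 1/0.316 = 3.165 of baseline.
Setting x·5.8 + (1 − x) = 3.165 and solving: x = (3.165 − 1)/(5.8 − 1) = 0.451.

0.451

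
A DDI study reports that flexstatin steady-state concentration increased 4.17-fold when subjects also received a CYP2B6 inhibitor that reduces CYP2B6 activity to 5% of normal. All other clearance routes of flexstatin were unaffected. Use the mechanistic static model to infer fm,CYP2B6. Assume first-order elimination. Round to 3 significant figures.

0.800

CL'/CL = 1 / 4.17 = 0.2398
0.05·fm + (1 − fm) = 0.2398
fm = (0.2398 − 1) / (0.05 − 1) = 0.800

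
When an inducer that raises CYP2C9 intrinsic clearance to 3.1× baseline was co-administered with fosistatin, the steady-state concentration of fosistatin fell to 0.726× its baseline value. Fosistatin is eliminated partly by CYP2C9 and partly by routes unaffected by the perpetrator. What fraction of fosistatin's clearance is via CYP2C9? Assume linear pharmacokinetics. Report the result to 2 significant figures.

Write x for the fraction cleared via CYP2C9. The observed steady-state concentration change means clearance rose to 1/0.726 = 1.377 of baseline.
Only the CYP2C9 route changed, so 1.377 = x·3.1 + (1 − x), giving x = 0.18.

0.18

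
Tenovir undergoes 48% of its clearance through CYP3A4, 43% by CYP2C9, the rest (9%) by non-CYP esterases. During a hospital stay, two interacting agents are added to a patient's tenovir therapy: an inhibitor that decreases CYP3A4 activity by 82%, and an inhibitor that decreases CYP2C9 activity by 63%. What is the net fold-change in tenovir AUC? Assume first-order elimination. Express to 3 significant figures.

2.98

CYP3A4: 0.48 × 0.18 = 0.0864
CYP2C9: 0.43 × 0.37 = 0.1591
Other: 0.09 (unchanged)
New clearance relative to baseline: 0.0864 + 0.1591 + 0.09 = 0.3355.
AUC ∝ 1/CL: fold-change = 1 / 0.3355 = 2.98.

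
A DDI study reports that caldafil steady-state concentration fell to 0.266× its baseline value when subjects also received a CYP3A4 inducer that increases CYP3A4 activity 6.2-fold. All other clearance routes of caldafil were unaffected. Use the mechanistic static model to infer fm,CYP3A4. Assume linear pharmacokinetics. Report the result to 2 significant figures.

0.53

Let fm be the CYP3A4 fraction. New clearance relative to baseline = fm × 6.2 + (1 − fm).
Steady-state concentration ratio = 1 / (new CL fraction), so new CL fraction = 1 / 0.266 = 3.759.
fm × 6.2 + 1 − fm = 3.759  ⇒  fm × (6.2 − 1) = 2.759  ⇒  fm = 0.53.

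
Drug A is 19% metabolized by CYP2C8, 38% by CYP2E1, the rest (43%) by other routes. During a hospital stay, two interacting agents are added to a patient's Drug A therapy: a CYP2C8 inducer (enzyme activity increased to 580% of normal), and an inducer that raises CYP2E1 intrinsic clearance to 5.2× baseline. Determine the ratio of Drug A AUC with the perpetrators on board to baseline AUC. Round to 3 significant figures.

0.285

CYP2C8: 0.19 × 5.8 = 1.102
CYP2E1: 0.38 × 5.2 = 1.976
Other: 0.43 (unchanged)
New clearance relative to baseline: 1.102 + 1.976 + 0.43 = 3.508.
Because AUC varies inversely with clearance, the combined effect is 1 / 3.508 = 0.285.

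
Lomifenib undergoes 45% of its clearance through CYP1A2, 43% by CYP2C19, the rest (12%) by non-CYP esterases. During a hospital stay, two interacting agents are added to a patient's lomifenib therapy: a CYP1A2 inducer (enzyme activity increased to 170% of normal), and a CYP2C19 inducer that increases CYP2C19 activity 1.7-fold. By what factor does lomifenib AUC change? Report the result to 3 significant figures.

The CYP1A2 pathway (45% of clearance) increases to 1.7× activity: 0.45 × 1.7 = 0.765.
The CYP2C19 pathway (43% of clearance) rises to 1.7× activity: 0.43 × 1.7 = 0.731.
Non-CYP routes (12%) are unchanged.
Relative clearance = 0.765 + 0.731 + 0.12 = 1.616.
Net AUC ratio = 1 / 1.616 = 0.619.

0.619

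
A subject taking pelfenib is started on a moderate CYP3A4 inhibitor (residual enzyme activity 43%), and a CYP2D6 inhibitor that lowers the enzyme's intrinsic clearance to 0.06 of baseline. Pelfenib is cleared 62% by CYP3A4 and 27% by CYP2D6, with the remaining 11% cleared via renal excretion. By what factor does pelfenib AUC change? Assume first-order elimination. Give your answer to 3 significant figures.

The CYP3A4 pathway (62% of clearance) drops to 0.43× activity: 0.62 × 0.43 = 0.2666.
The CYP2D6 pathway (27% of clearance) is reduced to 0.06× activity: 0.27 × 0.06 = 0.0162.
The remaining 11% of clearance is unaffected.
New clearance relative to baseline: 0.2666 + 0.0162 + 0.11 = 0.3928.
Because AUC varies inversely with clearance, the combined effect is 1 / 0.3928 = 2.55.

2.55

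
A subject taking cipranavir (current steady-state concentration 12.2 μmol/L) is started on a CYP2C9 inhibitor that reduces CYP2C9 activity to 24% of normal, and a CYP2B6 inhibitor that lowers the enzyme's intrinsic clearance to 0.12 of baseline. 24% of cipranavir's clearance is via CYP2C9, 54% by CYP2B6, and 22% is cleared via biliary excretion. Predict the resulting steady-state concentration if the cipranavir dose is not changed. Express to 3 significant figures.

The CYP2C9 pathway (24% of clearance) falls to 0.24× activity: 0.24 × 0.24 = 0.0576.
The CYP2B6 pathway (54% of clearance) falls to 0.12× activity: 0.54 × 0.12 = 0.0648.
The remaining 22% of clearance is unaffected.
Relative clearance = 0.0576 + 0.0648 + 0.22 = 0.3424.
New steady-state concentration = 12.2 / 0.3424 = 35.6 μmol/L (concentration scales inversely with clearance).

35.6 μmol/L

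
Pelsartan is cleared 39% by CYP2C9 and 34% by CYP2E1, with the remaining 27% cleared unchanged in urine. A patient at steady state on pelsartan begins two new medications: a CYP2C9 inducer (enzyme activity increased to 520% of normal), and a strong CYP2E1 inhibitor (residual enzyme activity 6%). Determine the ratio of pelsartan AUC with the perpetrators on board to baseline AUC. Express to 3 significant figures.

CYP2C9: 0.39 × 5.2 = 2.028
CYP2E1: 0.34 × 0.06 = 0.0204
Other: 0.27 (unchanged)
Relative clearance = 2.028 + 0.0204 + 0.27 = 2.3184.
Because AUC varies inversely with clearance, the combined effect is 1 / 2.3184 = 0.431.

0.431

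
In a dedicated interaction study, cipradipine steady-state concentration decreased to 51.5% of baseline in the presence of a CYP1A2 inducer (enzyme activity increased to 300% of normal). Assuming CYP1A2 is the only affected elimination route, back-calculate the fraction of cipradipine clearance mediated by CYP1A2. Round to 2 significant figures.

0.47

Write x for the fraction cleared via CYP1A2. The observed steady-state concentration change means clearance rose to 1/0.515 = 1.942 of baseline.
Setting x·3 + (1 − x) = 1.942 and solving: x = (1.942 − 1)/(3 − 1) = 0.47.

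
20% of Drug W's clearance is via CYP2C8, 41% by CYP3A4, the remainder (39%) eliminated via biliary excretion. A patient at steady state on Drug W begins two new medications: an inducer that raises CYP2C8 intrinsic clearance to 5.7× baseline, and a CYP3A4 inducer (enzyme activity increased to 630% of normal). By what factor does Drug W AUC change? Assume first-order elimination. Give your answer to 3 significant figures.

The CYP2C8 pathway (20% of clearance) increases to 5.7× activity: 0.2 × 5.7 = 1.14.
The CYP3A4 pathway (41% of clearance) rises to 6.3× activity: 0.41 × 6.3 = 2.583.
Non-CYP routes (39%) are unchanged.
New clearance relative to baseline: 1.14 + 2.583 + 0.39 = 4.113.
Because AUC varies inversely with clearance, the combined effect is 1 / 4.113 = 0.243.

0.243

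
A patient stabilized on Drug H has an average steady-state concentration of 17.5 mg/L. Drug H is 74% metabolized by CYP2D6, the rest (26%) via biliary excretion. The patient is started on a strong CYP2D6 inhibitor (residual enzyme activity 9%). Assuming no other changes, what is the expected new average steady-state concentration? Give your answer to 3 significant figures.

CYP2D6: 0.74 × 0.09 = 0.0666
Other: 0.26 (unchanged)
New clearance relative to baseline: 0.0666 + 0.26 = 0.3266.
With dosing unchanged, average steady-state concentration scales as 1/CL: 17.5 / 0.3266 = 53.6 mg/L.

53.6 mg/L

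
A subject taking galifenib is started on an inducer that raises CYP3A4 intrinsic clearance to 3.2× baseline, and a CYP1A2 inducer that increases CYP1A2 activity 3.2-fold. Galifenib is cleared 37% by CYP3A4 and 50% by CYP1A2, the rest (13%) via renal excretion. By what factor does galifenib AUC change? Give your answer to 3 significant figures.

The CYP3A4 pathway (37% of clearance) is boosted to 3.2× activity: 0.37 × 3.2 = 1.184.
The CYP1A2 pathway (50% of clearance) is boosted to 3.2× activity: 0.5 × 3.2 = 1.6.
The remaining 13% of clearance is unaffected.
Relative clearance = 1.184 + 1.6 + 0.13 = 2.914.
AUC ∝ 1/CL: fold-change = 1 / 2.914 = 0.343.

0.343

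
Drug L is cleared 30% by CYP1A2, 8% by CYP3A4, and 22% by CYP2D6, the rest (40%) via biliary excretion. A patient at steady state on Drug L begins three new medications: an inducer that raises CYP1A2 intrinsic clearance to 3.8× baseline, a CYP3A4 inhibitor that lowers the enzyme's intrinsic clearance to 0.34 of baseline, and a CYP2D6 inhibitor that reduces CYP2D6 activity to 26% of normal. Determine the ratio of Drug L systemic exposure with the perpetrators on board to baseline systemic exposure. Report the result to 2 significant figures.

The CYP1A2 pathway (30% of clearance) is boosted to 3.8× activity: 0.3 × 3.8 = 1.14.
The CYP3A4 pathway (8% of clearance) is reduced to 0.34× activity: 0.08 × 0.34 = 0.0272.
The CYP2D6 pathway (22% of clearance) falls to 0.26× activity: 0.22 × 0.26 = 0.0572.
The remaining 40% of clearance is unaffected.
New clearance relative to baseline: 1.14 + 0.0272 + 0.0572 + 0.4 = 1.6244.
Systemic exposure ∝ 1/CL: fold-change = 1 / 1.6244 = 0.62.

0.62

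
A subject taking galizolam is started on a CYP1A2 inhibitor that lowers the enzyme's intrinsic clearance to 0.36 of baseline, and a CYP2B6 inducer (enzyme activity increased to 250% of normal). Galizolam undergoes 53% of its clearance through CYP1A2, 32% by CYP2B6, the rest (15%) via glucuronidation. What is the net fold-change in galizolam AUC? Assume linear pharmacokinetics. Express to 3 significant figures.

The CYP1A2 pathway (53% of clearance) falls to 0.36× activity: 0.53 × 0.36 = 0.1908.
The CYP2B6 pathway (32% of clearance) rises to 2.5× activity: 0.32 × 2.5 = 0.8.
Non-CYP routes (15%) are unchanged.
New clearance relative to baseline: 0.1908 + 0.8 + 0.15 = 1.1408.
Because AUC varies inversely with clearance, the combined effect is 1 / 1.1408 = 0.877.

0.877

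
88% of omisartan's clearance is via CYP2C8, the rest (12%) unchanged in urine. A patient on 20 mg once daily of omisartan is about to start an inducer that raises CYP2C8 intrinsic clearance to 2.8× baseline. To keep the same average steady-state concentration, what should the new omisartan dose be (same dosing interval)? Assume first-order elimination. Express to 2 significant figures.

52 mg

The CYP2C8 pathway (88% of clearance) increases to 2.8× activity: 0.88 × 2.8 = 2.464.
Non-CYP routes (12%) are unchanged.
New clearance relative to baseline: 2.464 + 0.12 = 2.584.
Css,avg = (dose rate)/CL, so holding Css fixed requires dose ∝ CL: 20 × 2.584 = 52 mg.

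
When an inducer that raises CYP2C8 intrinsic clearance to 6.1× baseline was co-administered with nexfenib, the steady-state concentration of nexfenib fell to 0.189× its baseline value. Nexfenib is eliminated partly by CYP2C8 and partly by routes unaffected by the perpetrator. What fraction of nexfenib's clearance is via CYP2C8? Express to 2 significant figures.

Let fm be the CYP2C8 fraction. New clearance relative to baseline = fm × 6.1 + (1 − fm).
Steady-state concentration ratio = 1 / (new CL fraction), so new CL fraction = 1 / 0.189 = 5.291.
fm × 6.1 + 1 − fm = 5.291  ⇒  fm × (6.1 − 1) = 4.291  ⇒  fm = 0.84.

0.84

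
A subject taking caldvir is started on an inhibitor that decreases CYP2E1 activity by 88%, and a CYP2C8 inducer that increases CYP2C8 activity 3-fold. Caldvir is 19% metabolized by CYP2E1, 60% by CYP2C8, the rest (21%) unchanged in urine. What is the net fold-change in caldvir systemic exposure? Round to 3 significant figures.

0.492

The CYP2E1 pathway (19% of clearance) drops to 0.12× activity: 0.19 × 0.12 = 0.0228.
The CYP2C8 pathway (60% of clearance) is boosted to 3× activity: 0.6 × 3 = 1.8.
The remaining 21% of clearance is unaffected.
CL_new/CL_old = 0.0228 + 1.8 + 0.21 = 2.0328.
Net systemic exposure ratio = 1 / 2.0328 = 0.492.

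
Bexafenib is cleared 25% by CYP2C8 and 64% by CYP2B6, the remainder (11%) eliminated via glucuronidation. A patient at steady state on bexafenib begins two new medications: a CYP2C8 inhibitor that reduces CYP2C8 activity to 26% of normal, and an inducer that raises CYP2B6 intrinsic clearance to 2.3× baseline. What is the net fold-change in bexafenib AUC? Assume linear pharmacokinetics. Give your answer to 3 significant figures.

0.607

The CYP2C8 pathway (25% of clearance) falls to 0.26× activity: 0.25 × 0.26 = 0.065.
The CYP2B6 pathway (64% of clearance) increases to 2.3× activity: 0.64 × 2.3 = 1.472.
Non-CYP routes (11%) are unchanged.
New clearance relative to baseline: 0.065 + 1.472 + 0.11 = 1.647.
Because AUC varies inversely with clearance, the combined effect is 1 / 1.647 = 0.607.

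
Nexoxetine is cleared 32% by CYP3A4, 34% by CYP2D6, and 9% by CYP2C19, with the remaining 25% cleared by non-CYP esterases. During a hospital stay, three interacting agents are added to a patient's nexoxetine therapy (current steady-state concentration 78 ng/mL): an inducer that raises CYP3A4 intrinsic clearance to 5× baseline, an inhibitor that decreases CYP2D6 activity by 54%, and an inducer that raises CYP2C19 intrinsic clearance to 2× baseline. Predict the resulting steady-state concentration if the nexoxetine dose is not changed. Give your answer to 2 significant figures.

The CYP3A4 pathway (32% of clearance) is boosted to 5× activity: 0.32 × 5 = 1.6.
The CYP2D6 pathway (34% of clearance) falls to 0.46× activity: 0.34 × 0.46 = 0.1564.
The CYP2C19 pathway (9% of clearance) rises to 2× activity: 0.09 × 2 = 0.18.
Non-CYP routes (25%) are unchanged.
New clearance relative to baseline: 1.6 + 0.1564 + 0.18 + 0.25 = 2.1864.
Dividing the baseline by the relative clearance: 78 / 2.1864 = 36 ng/mL.

36 ng/mL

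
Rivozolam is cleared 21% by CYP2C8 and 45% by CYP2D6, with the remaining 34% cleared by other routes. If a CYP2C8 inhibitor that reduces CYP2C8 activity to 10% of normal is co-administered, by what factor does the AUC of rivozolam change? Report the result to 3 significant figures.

The CYP2C8 pathway (21% of clearance) is reduced to 0.1× activity: 0.21 × 0.1 = 0.021.
CYP2D6 (45%) and the residual 34% are unaffected.
New clearance relative to baseline: 0.021 + 0.45 + 0.34 = 0.811.
AUC ratio = CL_old/CL_new = 1 / 0.811 = 1.23.

1.23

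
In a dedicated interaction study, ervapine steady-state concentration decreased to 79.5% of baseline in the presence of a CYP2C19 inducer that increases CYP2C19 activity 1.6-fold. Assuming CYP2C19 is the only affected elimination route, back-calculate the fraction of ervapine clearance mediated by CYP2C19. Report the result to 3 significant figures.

Let x = fm,CYP2C19. Because steady-state concentration ∝ 1/CL, relative clearance rose to 1/0.795 = 1.258.
Only the CYP2C19 route changed, so 1.258 = x·1.6 + (1 − x), giving x = 0.430.

0.430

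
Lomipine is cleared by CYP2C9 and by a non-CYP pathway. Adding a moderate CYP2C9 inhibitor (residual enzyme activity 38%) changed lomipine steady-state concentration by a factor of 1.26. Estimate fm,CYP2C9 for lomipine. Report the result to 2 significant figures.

0.33

Write x for the fraction cleared via CYP2C9. The observed steady-state concentration change means clearance fell to 1/1.26 = 0.7937 of baseline.
Only the CYP2C9 route changed, so 0.7937 = x·0.38 + (1 − x), giving x = 0.33.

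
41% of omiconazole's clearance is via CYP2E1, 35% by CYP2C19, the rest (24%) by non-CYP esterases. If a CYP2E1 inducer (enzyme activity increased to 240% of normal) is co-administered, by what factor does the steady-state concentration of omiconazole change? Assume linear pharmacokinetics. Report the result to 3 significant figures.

CYP2E1: 0.41 × 2.4 = 0.984
CYP2C19: 0.35 (unchanged)
Other: 0.24 (unchanged)
CL_new/CL_old = 0.984 + 0.35 + 0.24 = 1.574.
Steady-state concentration ratio = CL_old/CL_new = 1 / 1.574 = 0.635.

0.635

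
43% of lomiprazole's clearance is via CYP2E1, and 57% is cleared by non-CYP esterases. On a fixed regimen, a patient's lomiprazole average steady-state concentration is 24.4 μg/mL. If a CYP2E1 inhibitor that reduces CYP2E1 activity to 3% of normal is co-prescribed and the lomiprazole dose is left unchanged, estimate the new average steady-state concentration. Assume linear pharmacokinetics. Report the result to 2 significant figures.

42 μg/mL

CYP2E1: 0.43 × 0.03 = 0.0129
Other: 0.57 (unchanged)
New clearance relative to baseline: 0.0129 + 0.57 = 0.5829.
Average steady-state concentration ∝ 1/CL, so new value = 24.4 / 0.5829 = 42 μg/mL.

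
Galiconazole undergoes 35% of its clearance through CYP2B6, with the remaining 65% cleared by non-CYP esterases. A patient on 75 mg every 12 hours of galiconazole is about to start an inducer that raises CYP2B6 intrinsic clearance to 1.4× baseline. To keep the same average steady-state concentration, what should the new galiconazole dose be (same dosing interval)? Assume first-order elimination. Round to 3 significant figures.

CYP2B6: 0.35 × 1.4 = 0.49
Other: 0.65 (unchanged)
CL_new/CL_old = 0.49 + 0.65 = 1.14.
To maintain the same steady-state level, dose must scale with clearance: new dose = 75 × 1.14 = 85.5 mg.

85.5 mg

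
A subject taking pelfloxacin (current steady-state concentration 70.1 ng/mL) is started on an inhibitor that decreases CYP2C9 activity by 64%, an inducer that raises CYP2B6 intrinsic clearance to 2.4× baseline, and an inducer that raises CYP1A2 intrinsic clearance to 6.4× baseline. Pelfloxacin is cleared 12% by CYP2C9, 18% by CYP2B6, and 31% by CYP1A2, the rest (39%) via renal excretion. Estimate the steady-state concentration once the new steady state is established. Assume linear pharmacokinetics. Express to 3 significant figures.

CYP2C9: 0.12 × 0.36 = 0.0432
CYP2B6: 0.18 × 2.4 = 0.432
CYP1A2: 0.31 × 6.4 = 1.984
Other: 0.39 (unchanged)
New clearance relative to baseline: 0.0432 + 0.432 + 1.984 + 0.39 = 2.8492.
New steady-state concentration = 70.1 / 2.8492 = 24.6 ng/mL (concentration scales inversely with clearance).

24.6 ng/mL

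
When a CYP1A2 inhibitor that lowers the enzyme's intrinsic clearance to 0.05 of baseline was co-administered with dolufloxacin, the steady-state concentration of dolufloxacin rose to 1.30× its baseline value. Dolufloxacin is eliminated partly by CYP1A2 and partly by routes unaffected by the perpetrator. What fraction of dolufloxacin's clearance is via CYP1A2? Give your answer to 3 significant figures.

Let x = fm,CYP1A2. Because steady-state concentration ∝ 1/CL, relative clearance fell to 1/1.30 = 0.7692.
Setting x·0.05 + (1 − x) = 0.7692 and solving: x = (0.7692 − 1)/(0.05 − 1) = 0.243.

0.243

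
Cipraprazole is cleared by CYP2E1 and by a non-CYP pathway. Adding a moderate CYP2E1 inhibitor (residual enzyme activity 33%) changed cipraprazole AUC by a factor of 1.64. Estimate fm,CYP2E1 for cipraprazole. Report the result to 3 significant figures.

CL'/CL = 1 / 1.64 = 0.6098
0.33·fm + (1 − fm) = 0.6098
fm = (0.6098 − 1) / (0.33 − 1) = 0.582

0.582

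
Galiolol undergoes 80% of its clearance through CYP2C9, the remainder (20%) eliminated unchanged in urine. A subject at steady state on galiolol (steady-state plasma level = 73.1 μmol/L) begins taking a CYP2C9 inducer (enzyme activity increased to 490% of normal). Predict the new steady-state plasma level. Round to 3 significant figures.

The CYP2C9 pathway (80% of clearance) rises to 4.9× activity: 0.8 × 4.9 = 3.92.
Non-CYP routes (20%) are unchanged.
CL_new/CL_old = 3.92 + 0.2 = 4.12.
Steady-state plasma level ∝ 1/CL, so new value = 73.1 / 4.12 = 17.7 μmol/L.

17.7 μmol/L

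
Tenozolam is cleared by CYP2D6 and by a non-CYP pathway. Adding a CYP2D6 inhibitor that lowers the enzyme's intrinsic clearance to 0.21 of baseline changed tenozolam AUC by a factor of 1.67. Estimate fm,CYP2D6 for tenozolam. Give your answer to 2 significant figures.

Let x = fm,CYP2D6. Because AUC ∝ 1/CL, relative clearance fell to 1/1.67 = 0.5988.
Setting x·0.21 + (1 − x) = 0.5988 and solving: x = (0.5988 − 1)/(0.21 − 1) = 0.51.

0.51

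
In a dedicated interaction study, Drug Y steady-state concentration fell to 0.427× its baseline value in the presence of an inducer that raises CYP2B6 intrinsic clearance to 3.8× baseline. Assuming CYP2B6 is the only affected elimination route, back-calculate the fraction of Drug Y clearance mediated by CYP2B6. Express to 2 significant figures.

0.48

Call the CYP2B6 fraction fm. After the interaction, CL_new/CL_old = fm × 3.8 + (1 − fm).
Steady-state concentration ratio = 1 / (new CL fraction), so new CL fraction = 1 / 0.427 = 2.342.
fm × 3.8 + 1 − fm = 2.342  ⇒  fm × (3.8 − 1) = 1.342  ⇒  fm = 0.48.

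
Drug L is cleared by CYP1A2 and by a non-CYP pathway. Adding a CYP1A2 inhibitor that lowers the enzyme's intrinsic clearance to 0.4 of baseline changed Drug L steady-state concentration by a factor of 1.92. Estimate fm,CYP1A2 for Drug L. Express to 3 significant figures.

0.799

Call the CYP1A2 fraction fm. After the interaction, CL_new/CL_old = fm × 0.4 + (1 − fm).
Steady-state concentration ratio = 1 / (new CL fraction), so new CL fraction = 1 / 1.92 = 0.5208.
fm × 0.4 + 1 − fm = 0.5208  ⇒  fm × (0.4 − 1) = −0.4792  ⇒  fm = 0.799.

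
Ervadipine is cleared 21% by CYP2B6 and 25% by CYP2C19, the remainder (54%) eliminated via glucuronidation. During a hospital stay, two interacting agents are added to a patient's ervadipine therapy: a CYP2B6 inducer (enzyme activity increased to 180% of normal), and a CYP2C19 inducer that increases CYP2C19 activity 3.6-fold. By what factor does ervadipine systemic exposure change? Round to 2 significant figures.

0.55

CYP2B6: 0.21 × 1.8 = 0.378
CYP2C19: 0.25 × 3.6 = 0.9
Other: 0.54 (unchanged)
CL_new/CL_old = 0.378 + 0.9 + 0.54 = 1.818.
Systemic exposure ∝ 1/CL: fold-change = 1 / 1.818 = 0.55.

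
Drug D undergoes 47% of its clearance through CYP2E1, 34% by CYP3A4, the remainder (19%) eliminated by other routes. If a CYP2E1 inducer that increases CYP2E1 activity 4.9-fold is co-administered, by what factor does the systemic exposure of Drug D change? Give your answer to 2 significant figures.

CYP2E1: 0.47 × 4.9 = 2.303
CYP3A4: 0.34 (unchanged)
Other: 0.19 (unchanged)
Relative clearance = 2.303 + 0.34 + 0.19 = 2.833.
Systemic exposure is inversely proportional to clearance, so the fold-change is 1 / 2.833 = 0.35.

0.35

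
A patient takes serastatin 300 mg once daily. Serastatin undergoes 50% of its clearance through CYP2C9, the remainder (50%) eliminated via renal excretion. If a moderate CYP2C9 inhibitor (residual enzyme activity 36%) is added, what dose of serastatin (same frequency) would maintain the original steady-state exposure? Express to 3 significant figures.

The CYP2C9 pathway (50% of clearance) falls to 0.36× activity: 0.5 × 0.36 = 0.18.
Non-CYP routes (50%) are unchanged.
New clearance relative to baseline: 0.18 + 0.5 = 0.68.
Exposure is unchanged when dose changes in proportion to clearance. New dose = 300 mg × 0.68 = 204 mg.

204 mg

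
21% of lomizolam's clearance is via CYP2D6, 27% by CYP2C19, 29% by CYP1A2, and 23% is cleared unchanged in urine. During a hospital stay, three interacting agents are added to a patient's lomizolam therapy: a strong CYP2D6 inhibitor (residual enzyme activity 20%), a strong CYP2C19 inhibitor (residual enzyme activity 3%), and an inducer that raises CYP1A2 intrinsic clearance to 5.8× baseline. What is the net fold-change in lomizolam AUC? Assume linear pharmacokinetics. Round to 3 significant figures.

CYP2D6: 0.21 × 0.2 = 0.042
CYP2C19: 0.27 × 0.03 = 0.0081
CYP1A2: 0.29 × 5.8 = 1.682
Other: 0.23 (unchanged)
Relative clearance = 0.042 + 0.0081 + 1.682 + 0.23 = 1.9621.
Because AUC varies inversely with clearance, the combined effect is 1 / 1.9621 = 0.510.

0.510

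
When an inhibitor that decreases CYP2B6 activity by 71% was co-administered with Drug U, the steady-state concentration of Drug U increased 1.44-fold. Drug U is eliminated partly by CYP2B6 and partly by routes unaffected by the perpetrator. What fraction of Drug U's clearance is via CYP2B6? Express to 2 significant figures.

CL'/CL = 1 / 1.44 = 0.6944
0.29·fm + (1 − fm) = 0.6944
fm = (0.6944 − 1) / (0.29 − 1) = 0.43

0.43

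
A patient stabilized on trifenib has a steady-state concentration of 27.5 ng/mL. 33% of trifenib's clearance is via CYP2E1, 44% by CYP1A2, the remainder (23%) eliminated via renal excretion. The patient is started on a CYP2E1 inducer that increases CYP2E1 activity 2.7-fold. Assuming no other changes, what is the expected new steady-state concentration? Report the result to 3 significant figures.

CYP2E1: 0.33 × 2.7 = 0.891
CYP1A2: 0.44 (unchanged)
Other: 0.23 (unchanged)
New clearance relative to baseline: 0.891 + 0.44 + 0.23 = 1.561.
New steady-state concentration = baseline ÷ relative clearance = 27.5 / 1.561 = 17.6 ng/mL.

17.6 ng/mL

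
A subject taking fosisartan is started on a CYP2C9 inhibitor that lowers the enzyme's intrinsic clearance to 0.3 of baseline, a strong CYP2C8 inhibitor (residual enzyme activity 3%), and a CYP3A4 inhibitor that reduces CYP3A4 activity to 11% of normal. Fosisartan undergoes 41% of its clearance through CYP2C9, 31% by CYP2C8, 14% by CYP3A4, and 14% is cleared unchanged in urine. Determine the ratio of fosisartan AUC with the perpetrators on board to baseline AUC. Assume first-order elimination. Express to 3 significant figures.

3.48

The CYP2C9 pathway (41% of clearance) is reduced to 0.3× activity: 0.41 × 0.3 = 0.123.
The CYP2C8 pathway (31% of clearance) drops to 0.03× activity: 0.31 × 0.03 = 0.0093.
The CYP3A4 pathway (14% of clearance) drops to 0.11× activity: 0.14 × 0.11 = 0.0154.
Non-CYP routes (14%) are unchanged.
CL_new/CL_old = 0.123 + 0.0093 + 0.0154 + 0.14 = 0.2877.
Because AUC varies inversely with clearance, the combined effect is 1 / 0.2877 = 3.48.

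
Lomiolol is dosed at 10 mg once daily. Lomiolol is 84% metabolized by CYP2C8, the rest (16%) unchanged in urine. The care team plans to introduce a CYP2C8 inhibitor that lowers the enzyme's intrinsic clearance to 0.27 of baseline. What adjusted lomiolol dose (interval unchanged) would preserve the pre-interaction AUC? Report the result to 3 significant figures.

3.87 mg

The CYP2C8 pathway (84% of clearance) drops to 0.27× activity: 0.84 × 0.27 = 0.2268.
Non-CYP routes (16%) are unchanged.
New clearance relative to baseline: 0.2268 + 0.16 = 0.3868.
Exposure is unchanged when dose changes in proportion to clearance. New dose = 10 mg × 0.3868 = 3.87 mg.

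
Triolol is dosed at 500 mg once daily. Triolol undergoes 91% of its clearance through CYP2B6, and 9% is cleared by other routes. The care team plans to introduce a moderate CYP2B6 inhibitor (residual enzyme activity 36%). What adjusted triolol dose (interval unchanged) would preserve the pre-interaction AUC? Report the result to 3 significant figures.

The CYP2B6 pathway (91% of clearance) is reduced to 0.36× activity: 0.91 × 0.36 = 0.3276.
The remaining 9% of clearance is unaffected.
New clearance relative to baseline: 0.3276 + 0.09 = 0.4176.
Css,avg = (dose rate)/CL, so holding Css fixed requires dose ∝ CL: 500 × 0.4176 = 209 mg.

209 mg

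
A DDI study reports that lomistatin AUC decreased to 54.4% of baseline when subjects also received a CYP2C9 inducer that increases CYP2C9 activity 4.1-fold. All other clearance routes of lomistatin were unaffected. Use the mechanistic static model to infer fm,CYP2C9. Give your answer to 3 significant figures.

0.270

Let x = fm,CYP2C9. Because AUC ∝ 1/CL, relative clearance rose to 1/0.544 = 1.838.
Setting x·4.1 + (1 − x) = 1.838 and solving: x = (1.838 − 1)/(4.1 − 1) = 0.270.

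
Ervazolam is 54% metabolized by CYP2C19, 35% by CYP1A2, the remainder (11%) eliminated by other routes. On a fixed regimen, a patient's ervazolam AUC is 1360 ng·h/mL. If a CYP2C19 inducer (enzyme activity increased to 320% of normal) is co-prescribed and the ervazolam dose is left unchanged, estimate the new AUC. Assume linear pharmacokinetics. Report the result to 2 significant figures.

The CYP2C19 pathway (54% of clearance) rises to 3.2× activity: 0.54 × 3.2 = 1.728.
CYP1A2 (35%) and the residual 11% are unaffected.
New clearance relative to baseline: 1.728 + 0.35 + 0.11 = 2.188.
New AUC = baseline ÷ relative clearance = 1360 / 2.188 = 6.2 × 10² ng·h/mL.

6.2 × 10² ng·h/mL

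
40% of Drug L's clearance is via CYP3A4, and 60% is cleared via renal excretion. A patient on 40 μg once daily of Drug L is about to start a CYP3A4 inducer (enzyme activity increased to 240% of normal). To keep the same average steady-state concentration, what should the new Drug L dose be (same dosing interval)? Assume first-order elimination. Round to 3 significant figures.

62.4 μg

CYP3A4: 0.4 × 2.4 = 0.96
Other: 0.6 (unchanged)
Relative clearance = 0.96 + 0.6 = 1.56.
To maintain the same steady-state level, dose must scale with clearance: new dose = 40 × 1.56 = 62.4 μg.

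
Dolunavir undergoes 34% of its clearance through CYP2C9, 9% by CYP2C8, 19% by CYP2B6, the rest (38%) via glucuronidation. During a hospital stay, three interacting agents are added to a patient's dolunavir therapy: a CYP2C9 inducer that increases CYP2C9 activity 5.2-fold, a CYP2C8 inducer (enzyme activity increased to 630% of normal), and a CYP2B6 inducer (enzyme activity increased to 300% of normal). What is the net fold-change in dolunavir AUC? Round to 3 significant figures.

The CYP2C9 pathway (34% of clearance) is boosted to 5.2× activity: 0.34 × 5.2 = 1.768.
The CYP2C8 pathway (9% of clearance) is boosted to 6.3× activity: 0.09 × 6.3 = 0.567.
The CYP2B6 pathway (19% of clearance) rises to 3× activity: 0.19 × 3 = 0.57.
The remaining 38% of clearance is unaffected.
Relative clearance = 1.768 + 0.567 + 0.57 + 0.38 = 3.285.
AUC ∝ 1/CL: fold-change = 1 / 3.285 = 0.304.

0.304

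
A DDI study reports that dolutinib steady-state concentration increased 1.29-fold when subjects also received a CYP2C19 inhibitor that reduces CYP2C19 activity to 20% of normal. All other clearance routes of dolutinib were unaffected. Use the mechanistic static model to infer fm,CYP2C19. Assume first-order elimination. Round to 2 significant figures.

0.28

Write x for the fraction cleared via CYP2C19. The observed steady-state concentration change means clearance fell to 1/1.29 = 0.7752 of baseline.
Setting x·0.2 + (1 − x) = 0.7752 and solving: x = (0.7752 − 1)/(0.2 − 1) = 0.28.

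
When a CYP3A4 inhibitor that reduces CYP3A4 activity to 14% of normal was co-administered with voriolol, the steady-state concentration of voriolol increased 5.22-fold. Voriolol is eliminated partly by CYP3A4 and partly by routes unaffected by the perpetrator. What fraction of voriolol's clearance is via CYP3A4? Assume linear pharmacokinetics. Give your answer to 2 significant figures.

Let x = fm,CYP3A4. Because steady-state concentration ∝ 1/CL, relative clearance fell to 1/5.22 = 0.1916.
Only the CYP3A4 route changed, so 0.1916 = x·0.14 + (1 − x), giving x = 0.94.

0.94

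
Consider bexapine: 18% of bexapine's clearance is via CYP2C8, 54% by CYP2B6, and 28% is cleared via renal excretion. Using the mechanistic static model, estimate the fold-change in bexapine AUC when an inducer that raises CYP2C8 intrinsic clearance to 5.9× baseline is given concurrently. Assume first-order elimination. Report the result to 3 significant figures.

CYP2C8: 0.18 × 5.9 = 1.062
CYP2B6: 0.54 (unchanged)
Other: 0.28 (unchanged)
New clearance relative to baseline: 1.062 + 0.54 + 0.28 = 1.882.
AUC is inversely proportional to clearance, so the fold-change is 1 / 1.882 = 0.531.

0.531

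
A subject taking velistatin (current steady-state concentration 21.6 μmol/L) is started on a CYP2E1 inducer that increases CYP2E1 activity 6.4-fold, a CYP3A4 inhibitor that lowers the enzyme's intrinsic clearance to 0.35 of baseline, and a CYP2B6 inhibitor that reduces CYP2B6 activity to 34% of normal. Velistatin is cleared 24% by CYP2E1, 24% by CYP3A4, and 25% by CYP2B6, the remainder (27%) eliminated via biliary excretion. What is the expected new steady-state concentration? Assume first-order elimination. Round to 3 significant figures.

The CYP2E1 pathway (24% of clearance) is boosted to 6.4× activity: 0.24 × 6.4 = 1.536.
The CYP3A4 pathway (24% of clearance) falls to 0.35× activity: 0.24 × 0.35 = 0.084.
The CYP2B6 pathway (25% of clearance) falls to 0.34× activity: 0.25 × 0.34 = 0.085.
Non-CYP routes (27%) are unchanged.
CL_new/CL_old = 1.536 + 0.084 + 0.085 + 0.27 = 1.975.
Steady-state concentration ∝ 1/CL: new value = 21.6 / 1.975 = 10.9 μmol/L.

10.9 μmol/L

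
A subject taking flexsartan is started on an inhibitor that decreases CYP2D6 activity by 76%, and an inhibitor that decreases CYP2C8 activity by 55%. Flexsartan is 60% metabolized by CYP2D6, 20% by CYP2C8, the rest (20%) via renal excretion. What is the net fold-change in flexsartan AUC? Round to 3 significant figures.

2.30

CYP2D6: 0.6 × 0.24 = 0.144
CYP2C8: 0.2 × 0.45 = 0.09
Other: 0.2 (unchanged)
CL_new/CL_old = 0.144 + 0.09 + 0.2 = 0.434.
Net AUC ratio = 1 / 0.434 = 2.30.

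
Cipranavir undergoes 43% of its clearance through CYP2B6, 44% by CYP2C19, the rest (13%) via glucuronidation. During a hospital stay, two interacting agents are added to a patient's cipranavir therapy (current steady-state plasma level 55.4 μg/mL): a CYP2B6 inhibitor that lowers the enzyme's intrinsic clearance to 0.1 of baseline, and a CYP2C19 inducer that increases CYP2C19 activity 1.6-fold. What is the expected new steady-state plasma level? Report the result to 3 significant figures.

63.2 μg/mL

The CYP2B6 pathway (43% of clearance) is reduced to 0.1× activity: 0.43 × 0.1 = 0.043.
The CYP2C19 pathway (44% of clearance) rises to 1.6× activity: 0.44 × 1.6 = 0.704.
The remaining 13% of clearance is unaffected.
New clearance relative to baseline: 0.043 + 0.704 + 0.13 = 0.877.
Dividing the baseline by the relative clearance: 55.4 / 0.877 = 63.2 μg/mL.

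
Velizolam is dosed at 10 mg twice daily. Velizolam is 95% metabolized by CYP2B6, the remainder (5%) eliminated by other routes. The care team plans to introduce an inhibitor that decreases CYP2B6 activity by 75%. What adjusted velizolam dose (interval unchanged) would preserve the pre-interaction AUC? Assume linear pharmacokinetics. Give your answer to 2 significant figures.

2.9 mg

The CYP2B6 pathway (95% of clearance) drops to 0.25× activity: 0.95 × 0.25 = 0.2375.
Non-CYP routes (5%) are unchanged.
New clearance relative to baseline: 0.2375 + 0.05 = 0.2875.
Exposure is unchanged when dose changes in proportion to clearance. New dose = 10 mg × 0.2875 = 2.9 mg.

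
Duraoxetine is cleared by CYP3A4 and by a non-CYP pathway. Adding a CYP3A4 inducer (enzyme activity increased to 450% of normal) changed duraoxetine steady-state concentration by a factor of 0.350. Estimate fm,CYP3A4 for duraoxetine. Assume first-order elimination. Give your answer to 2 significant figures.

0.53

Write x for the fraction cleared via CYP3A4. The observed steady-state concentration change means clearance rose to 1/0.350 = 2.857 of baseline.
Setting x·4.5 + (1 − x) = 2.857 and solving: x = (2.857 − 1)/(4.5 − 1) = 0.53.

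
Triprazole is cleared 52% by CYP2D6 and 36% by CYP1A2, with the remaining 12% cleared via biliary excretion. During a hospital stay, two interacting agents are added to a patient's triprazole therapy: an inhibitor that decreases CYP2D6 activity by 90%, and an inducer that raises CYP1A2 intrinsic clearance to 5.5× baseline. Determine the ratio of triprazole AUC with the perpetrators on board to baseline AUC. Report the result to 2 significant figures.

The CYP2D6 pathway (52% of clearance) is reduced to 0.1× activity: 0.52 × 0.1 = 0.052.
The CYP1A2 pathway (36% of clearance) increases to 5.5× activity: 0.36 × 5.5 = 1.98.
The remaining 12% of clearance is unaffected.
Relative clearance = 0.052 + 1.98 + 0.12 = 2.152.
Net AUC ratio = 1 / 2.152 = 0.46.

0.46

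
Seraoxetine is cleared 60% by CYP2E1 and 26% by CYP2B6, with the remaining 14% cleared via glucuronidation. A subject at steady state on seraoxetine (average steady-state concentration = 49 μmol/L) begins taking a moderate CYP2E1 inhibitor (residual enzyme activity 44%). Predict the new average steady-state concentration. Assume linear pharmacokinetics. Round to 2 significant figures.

74 μmol/L

CYP2E1: 0.6 × 0.44 = 0.264
CYP2B6: 0.26 (unchanged)
Other: 0.14 (unchanged)
Relative clearance = 0.264 + 0.26 + 0.14 = 0.664.
With dosing unchanged, average steady-state concentration scales as 1/CL: 49 / 0.664 = 74 μmol/L.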